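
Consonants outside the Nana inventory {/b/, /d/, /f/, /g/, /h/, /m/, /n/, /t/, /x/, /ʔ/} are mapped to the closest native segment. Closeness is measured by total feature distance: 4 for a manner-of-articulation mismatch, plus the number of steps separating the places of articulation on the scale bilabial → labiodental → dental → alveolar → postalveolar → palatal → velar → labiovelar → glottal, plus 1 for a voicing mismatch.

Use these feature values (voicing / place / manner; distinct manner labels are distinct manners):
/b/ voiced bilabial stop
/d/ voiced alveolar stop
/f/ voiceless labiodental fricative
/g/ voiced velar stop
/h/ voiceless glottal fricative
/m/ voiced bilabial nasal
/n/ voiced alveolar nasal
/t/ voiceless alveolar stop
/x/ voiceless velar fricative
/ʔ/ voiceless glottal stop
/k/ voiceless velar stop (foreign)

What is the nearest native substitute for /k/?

g

/g/ is closest: same manner (stop), place distance 0 (velar→velar), voicing differs (+1); total 1. Next closest is /ʔ/ at distance 2.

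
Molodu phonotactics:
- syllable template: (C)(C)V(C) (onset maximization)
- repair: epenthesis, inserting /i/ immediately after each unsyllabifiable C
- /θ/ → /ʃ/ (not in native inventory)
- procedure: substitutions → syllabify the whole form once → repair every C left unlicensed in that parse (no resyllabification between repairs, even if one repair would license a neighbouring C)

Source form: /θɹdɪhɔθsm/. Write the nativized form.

Substitution: /θ/ → /ʃ/, giving /ʃɹdɪhɔʃsm/.
Syllabifying with onset maximization leaves /ʃ/, /s/, /m/ stranded (at most one coda consonant is licensed; onsets may contain at most 2 consonants).
Inserting the epenthetic vowel yields /ʃ/ → /ʃi/, /s/ → /si/, /m/ → /mi/.

ʃiɹdɪhɔʃsimi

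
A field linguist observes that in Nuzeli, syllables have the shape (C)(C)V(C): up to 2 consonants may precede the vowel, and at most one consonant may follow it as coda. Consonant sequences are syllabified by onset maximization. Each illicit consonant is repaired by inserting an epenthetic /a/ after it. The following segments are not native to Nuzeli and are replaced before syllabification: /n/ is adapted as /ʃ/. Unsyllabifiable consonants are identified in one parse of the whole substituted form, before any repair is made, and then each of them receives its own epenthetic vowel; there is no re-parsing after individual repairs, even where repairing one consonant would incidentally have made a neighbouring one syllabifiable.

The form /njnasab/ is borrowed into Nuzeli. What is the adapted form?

Substitution: /n/ → /ʃ/, giving /ʃjʃasab/.
The consonants /ʃ/ cannot be parsed into a legal (C)(C)V(C) syllable (at most one coda consonant is licensed; onsets may contain at most 2 consonants).
Inserting the epenthetic vowel yields /ʃ/ → /ʃa/.

ʃajʃasab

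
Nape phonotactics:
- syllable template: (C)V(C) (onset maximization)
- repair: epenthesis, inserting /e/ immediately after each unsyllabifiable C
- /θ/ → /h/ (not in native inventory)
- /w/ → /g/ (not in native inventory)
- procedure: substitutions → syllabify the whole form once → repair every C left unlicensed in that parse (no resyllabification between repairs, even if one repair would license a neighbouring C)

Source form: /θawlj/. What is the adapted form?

hagleje

Substitution: /θ/ → /h/, /w/ → /g/, giving /haglj/.
Under (C)V(C), the unsyllabifiable consonants are /l/, /j/ (at most one coda consonant is licensed; onsets are limited to one consonant).
Inserting the epenthetic vowel yields /l/ → /le/, /j/ → /je/.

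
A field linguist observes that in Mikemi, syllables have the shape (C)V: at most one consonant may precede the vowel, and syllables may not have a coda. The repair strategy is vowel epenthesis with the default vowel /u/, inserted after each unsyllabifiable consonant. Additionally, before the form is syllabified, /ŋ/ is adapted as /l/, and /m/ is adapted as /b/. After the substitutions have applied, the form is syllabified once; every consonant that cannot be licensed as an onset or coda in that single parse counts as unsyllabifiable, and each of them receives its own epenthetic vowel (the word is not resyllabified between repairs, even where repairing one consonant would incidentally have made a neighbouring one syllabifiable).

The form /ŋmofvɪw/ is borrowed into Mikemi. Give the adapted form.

Substitution: /ŋ/ → /l/, /m/ → /b/, giving /lbofvɪw/.
The consonants /l/, /f/, /w/ cannot be parsed into a legal (C)V syllable (no codas are permitted; onsets are limited to one consonant).
Inserting the epenthetic vowel yields /l/ → /lu/, /f/ → /fu/, /w/ → /wu/.

lubofuvɪwu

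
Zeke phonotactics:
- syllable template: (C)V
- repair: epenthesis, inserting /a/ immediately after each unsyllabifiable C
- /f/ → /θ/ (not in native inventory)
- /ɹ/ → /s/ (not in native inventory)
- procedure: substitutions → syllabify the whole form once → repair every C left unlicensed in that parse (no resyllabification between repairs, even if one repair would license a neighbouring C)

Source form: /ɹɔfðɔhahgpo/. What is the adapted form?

sɔθaðɔhahagapo

Substitution: /ɹ/ → /s/, /f/ → /θ/, giving /sɔθðɔhahgpo/.
Under (C)V, the unsyllabifiable consonants are /θ/, /h/, /g/ (no codas are permitted; onsets are limited to one consonant).
Epenthesis after each stranded consonant: /θ/ → /θa/, /h/ → /ha/, /g/ → /ga/.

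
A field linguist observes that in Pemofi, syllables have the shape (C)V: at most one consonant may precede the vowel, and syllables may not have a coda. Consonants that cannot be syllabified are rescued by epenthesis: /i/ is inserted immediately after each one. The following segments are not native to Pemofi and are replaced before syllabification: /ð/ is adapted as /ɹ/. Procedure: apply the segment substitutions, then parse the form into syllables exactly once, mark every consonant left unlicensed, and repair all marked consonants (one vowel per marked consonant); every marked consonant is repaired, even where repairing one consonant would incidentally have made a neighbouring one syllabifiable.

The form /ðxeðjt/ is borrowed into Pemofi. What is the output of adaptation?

Substitution: /ð/ → /ɹ/, giving /ɹxeɹjt/.
Syllabifying with onset maximization leaves /ɹ/, /ɹ/, /j/, /t/ stranded (no codas are permitted; onsets are limited to one consonant).
Each unlicensed consonant becomes the onset of a new syllable: /ɹ/ → /ɹi/, /ɹ/ → /ɹi/, /j/ → /ji/, /t/ → /ti/.

ɹixeɹijiti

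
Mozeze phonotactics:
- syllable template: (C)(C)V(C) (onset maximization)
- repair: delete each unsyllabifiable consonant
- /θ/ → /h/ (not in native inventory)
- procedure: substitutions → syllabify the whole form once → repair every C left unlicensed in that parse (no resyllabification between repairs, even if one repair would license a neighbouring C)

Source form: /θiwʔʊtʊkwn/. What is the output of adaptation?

hiwʔʊtʊk

Substitution: /θ/ → /h/, giving /hiwʔʊtʊkwn/.
Syllabifying with onset maximization leaves /w/, /n/ stranded (at most one coda consonant is licensed; onsets may contain at most 2 consonants).
Deleting the stranded consonants removes /w/, /n/.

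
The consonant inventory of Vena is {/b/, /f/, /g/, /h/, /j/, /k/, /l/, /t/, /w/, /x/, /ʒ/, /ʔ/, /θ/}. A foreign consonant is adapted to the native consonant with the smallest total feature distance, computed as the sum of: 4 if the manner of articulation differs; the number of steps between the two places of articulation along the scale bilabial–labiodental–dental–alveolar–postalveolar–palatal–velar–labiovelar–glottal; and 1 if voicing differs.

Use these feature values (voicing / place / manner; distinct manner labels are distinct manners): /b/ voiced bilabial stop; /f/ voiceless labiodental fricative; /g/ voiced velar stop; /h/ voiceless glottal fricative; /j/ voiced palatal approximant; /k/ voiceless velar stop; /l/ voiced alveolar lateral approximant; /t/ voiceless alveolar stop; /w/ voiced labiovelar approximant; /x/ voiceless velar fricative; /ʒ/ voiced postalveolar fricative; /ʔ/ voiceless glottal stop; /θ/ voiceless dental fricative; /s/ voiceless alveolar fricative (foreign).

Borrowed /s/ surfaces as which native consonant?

/θ/ is closest: same manner (fricative), place distance 1 (alveolar→dental), same voicing; total 1. Next closest is /f/ at distance 2.

θ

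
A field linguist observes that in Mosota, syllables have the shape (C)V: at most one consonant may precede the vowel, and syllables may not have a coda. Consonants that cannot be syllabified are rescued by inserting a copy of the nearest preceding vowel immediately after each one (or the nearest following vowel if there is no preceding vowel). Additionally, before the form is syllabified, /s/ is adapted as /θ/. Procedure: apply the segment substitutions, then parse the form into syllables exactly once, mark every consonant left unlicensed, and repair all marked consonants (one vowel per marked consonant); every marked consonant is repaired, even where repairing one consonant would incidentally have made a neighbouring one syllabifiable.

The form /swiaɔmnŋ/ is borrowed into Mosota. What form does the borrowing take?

θiwiaɔmɔnɔŋɔ

Substitution: /s/ → /θ/, giving /θwiaɔmnŋ/.
Under (C)V, the unsyllabifiable consonants are /θ/, /m/, /n/, /ŋ/ (no codas are permitted; onsets are limited to one consonant).
Inserting the epenthetic vowel yields /θ/ → /θi/, /m/ → /mɔ/, /n/ → /nɔ/, /ŋ/ → /ŋɔ/.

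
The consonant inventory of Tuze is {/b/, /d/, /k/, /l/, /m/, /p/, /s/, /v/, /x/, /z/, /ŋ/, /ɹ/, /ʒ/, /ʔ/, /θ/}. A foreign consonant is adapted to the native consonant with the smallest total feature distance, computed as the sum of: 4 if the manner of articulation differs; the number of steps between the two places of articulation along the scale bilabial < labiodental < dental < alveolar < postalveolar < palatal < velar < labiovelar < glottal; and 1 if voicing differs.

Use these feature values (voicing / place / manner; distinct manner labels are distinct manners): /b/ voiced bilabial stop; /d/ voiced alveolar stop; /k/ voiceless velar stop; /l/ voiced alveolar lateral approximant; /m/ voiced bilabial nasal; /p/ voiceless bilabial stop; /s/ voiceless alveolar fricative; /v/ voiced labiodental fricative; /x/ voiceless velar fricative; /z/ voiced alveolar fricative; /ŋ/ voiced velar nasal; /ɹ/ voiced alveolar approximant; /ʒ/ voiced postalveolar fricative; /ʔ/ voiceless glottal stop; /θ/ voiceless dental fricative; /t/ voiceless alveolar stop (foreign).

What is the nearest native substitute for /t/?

d

/d/ is closest: same manner (stop), place distance 0 (alveolar→alveolar), voicing differs (+1); total 1. Next closest is /k/ at distance 3.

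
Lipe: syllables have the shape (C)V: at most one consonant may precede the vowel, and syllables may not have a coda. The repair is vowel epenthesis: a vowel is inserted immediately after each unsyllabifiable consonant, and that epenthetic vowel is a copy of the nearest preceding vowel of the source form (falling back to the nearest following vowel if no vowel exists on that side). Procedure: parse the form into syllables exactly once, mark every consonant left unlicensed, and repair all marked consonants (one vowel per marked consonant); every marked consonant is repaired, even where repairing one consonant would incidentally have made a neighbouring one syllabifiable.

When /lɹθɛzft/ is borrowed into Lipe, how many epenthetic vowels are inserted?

5

The unsyllabifiable consonants are /l/, /ɹ/, /z/, /f/, /t/; each receives one epenthetic vowel.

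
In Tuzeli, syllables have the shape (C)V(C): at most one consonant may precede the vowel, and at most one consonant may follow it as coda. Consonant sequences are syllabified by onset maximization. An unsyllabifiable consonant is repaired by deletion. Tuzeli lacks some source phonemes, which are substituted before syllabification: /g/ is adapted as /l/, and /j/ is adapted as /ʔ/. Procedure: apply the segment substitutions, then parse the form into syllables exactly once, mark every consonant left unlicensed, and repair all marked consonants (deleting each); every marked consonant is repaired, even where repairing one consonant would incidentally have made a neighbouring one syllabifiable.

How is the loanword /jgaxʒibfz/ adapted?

Substitution: /j/ → /ʔ/, /g/ → /l/, giving /ʔlaxʒibfz/.
The consonants /ʔ/, /f/, /z/ cannot be parsed into a legal (C)V(C) syllable (at most one coda consonant is licensed; onsets are limited to one consonant).
Deleting the stranded consonants removes /ʔ/, /f/, /z/.

laxʒib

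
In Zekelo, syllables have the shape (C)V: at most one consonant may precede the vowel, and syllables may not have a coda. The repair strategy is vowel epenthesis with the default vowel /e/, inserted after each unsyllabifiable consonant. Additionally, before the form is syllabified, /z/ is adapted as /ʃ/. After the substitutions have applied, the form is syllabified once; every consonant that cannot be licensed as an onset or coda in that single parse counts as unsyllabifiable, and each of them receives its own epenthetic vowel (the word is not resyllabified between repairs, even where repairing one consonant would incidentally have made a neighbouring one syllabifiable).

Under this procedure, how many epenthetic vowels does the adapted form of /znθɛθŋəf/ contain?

4

After substitution the input is /ʃnθɛθŋəf/.
The unsyllabifiable consonants are /ʃ/, /n/, /θ/, /f/; each receives one epenthetic vowel.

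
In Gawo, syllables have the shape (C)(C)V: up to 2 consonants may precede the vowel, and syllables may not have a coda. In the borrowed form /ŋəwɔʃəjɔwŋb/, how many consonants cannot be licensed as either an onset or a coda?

Syllabifying with onset maximization leaves /w/, /ŋ/, /b/ stranded (no codas are permitted; onsets may contain at most 2 consonants).

3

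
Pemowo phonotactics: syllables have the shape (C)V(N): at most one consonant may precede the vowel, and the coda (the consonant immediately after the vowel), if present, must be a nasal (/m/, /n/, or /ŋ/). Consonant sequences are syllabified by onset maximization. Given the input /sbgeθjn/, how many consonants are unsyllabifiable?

Syllabifying with onset maximization leaves /s/, /b/, /θ/, /j/, /n/ stranded (only a nasal (/m/, /n/, or /ŋ/) is licensed in coda position; onsets are limited to one consonant).

5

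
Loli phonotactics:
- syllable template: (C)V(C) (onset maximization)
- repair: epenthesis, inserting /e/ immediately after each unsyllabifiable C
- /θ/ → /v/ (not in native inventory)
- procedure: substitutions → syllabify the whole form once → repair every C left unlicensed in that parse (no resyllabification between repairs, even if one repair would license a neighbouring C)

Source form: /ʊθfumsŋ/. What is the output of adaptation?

Substitution: /θ/ → /v/, giving /ʊvfumsŋ/.
Syllabifying with onset maximization leaves /s/, /ŋ/ stranded (at most one coda consonant is licensed; onsets are limited to one consonant).
Epenthesis after each stranded consonant: /s/ → /se/, /ŋ/ → /ŋe/.

ʊvfumseŋe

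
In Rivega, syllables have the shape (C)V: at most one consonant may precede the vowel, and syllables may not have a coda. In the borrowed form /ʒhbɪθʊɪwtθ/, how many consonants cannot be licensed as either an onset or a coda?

Syllabifying with onset maximization leaves /ʒ/, /h/, /w/, /t/, /θ/ stranded (no codas are permitted; onsets are limited to one consonant).

5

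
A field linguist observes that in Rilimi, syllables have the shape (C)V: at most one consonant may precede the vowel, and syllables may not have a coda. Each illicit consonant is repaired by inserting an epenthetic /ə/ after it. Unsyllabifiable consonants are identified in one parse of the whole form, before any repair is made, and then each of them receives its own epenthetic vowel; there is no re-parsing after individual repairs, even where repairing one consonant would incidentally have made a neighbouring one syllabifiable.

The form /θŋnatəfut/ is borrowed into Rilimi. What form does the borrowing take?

θəŋənatəfutə

The consonants /θ/, /ŋ/, /t/ cannot be parsed into a legal (C)V syllable (no codas are permitted; onsets are limited to one consonant).
Epenthesis after each stranded consonant: /θ/ → /θə/, /ŋ/ → /ŋə/, /t/ → /tə/.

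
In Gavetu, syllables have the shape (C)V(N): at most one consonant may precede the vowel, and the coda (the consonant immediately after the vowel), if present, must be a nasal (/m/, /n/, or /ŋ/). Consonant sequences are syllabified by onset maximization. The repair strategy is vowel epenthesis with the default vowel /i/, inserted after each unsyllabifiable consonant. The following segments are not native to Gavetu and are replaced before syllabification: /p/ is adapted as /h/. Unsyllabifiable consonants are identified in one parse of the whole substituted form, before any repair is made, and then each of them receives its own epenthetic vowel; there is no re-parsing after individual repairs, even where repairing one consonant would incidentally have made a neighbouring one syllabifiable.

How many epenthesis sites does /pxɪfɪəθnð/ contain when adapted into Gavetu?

4

After substitution the input is /hxɪfɪəθnð/.
The unsyllabifiable consonants are /h/, /θ/, /n/, /ð/; each receives one epenthetic vowel.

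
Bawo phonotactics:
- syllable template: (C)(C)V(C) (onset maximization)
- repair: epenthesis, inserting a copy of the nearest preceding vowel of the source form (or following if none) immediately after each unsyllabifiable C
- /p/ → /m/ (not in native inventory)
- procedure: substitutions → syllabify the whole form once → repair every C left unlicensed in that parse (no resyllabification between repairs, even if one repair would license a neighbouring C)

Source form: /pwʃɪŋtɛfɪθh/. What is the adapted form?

mɪwʃɪŋtɛfɪθhɪ

Substitution: /p/ → /m/, giving /mwʃɪŋtɛfɪθh/.
Syllabifying with onset maximization leaves /m/, /h/ stranded (at most one coda consonant is licensed; onsets may contain at most 2 consonants).
Inserting the epenthetic vowel yields /m/ → /mɪ/, /h/ → /hɪ/.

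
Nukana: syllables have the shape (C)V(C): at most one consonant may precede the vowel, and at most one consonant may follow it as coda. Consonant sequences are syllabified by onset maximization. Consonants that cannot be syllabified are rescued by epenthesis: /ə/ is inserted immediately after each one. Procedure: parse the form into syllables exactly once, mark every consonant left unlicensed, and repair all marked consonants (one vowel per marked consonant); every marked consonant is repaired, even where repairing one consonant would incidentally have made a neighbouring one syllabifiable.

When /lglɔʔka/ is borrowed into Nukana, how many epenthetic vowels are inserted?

The unsyllabifiable consonants are /l/, /g/; each receives one epenthetic vowel.

2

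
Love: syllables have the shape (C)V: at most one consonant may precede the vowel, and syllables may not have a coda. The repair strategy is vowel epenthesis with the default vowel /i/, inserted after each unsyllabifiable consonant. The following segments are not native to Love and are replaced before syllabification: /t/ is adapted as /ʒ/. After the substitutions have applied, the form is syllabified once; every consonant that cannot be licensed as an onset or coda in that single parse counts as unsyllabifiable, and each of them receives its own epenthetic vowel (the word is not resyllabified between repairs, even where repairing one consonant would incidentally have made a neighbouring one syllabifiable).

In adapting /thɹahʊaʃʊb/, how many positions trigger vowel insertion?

After substitution the input is /ʒhɹahʊaʃʊb/.
The unsyllabifiable consonants are /ʒ/, /h/, /b/; each receives one epenthetic vowel.

3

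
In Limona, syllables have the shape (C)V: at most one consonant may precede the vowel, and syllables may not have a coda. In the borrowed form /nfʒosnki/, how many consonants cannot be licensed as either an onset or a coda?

Under (C)V, the unsyllabifiable consonants are /n/, /f/, /s/, /n/ (no codas are permitted; onsets are limited to one consonant).

4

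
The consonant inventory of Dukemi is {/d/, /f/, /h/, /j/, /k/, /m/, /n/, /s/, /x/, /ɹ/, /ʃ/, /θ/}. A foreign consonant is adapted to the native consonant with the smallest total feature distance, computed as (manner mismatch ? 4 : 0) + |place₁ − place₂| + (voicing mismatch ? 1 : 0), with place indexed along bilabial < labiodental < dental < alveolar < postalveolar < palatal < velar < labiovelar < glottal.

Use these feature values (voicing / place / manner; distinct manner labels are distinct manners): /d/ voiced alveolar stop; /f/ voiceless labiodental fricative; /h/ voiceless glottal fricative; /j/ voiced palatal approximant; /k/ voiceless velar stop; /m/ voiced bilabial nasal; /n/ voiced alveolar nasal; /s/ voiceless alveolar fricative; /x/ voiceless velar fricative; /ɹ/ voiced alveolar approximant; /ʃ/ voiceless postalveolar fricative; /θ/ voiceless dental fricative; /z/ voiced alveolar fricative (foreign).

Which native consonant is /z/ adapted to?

s

/s/ is closest: same manner (fricative), place distance 0 (alveolar→alveolar), voicing differs (+1); total 1. Next closest is /ʃ/ at distance 2.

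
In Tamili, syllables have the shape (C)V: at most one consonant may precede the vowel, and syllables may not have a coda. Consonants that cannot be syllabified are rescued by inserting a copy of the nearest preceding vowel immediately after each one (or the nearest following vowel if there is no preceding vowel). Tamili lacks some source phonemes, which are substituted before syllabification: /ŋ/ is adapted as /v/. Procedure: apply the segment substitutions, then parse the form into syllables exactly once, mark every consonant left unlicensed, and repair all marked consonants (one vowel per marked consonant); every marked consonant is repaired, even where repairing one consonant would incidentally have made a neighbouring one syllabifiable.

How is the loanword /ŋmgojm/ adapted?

vomogojomo

Substitution: /ŋ/ → /v/, giving /vmgojm/.
Under (C)V, the unsyllabifiable consonants are /v/, /m/, /j/, /m/ (no codas are permitted; onsets are limited to one consonant).
Epenthesis after each stranded consonant: /v/ → /vo/, /m/ → /mo/, /j/ → /jo/, /m/ → /mo/.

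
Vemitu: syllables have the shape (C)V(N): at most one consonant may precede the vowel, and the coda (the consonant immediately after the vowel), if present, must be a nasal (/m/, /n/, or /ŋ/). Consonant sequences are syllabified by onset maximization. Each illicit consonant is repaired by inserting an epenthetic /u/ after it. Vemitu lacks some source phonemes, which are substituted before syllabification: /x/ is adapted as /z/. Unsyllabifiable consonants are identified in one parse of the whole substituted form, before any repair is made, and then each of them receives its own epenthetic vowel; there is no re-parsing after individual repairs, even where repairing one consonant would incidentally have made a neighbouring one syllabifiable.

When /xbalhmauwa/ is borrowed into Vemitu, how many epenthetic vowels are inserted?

3

After substitution the input is /zbalhmauwa/.
The unsyllabifiable consonants are /z/, /l/, /h/; each receives one epenthetic vowel.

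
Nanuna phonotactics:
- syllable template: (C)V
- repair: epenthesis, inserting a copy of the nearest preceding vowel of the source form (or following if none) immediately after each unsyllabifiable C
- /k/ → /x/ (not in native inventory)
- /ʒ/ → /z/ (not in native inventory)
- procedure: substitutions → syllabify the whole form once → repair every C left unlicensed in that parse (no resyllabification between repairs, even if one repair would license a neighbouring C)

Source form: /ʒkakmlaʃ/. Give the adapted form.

zaxaxamalaʃa

Substitution: /ʒ/ → /z/, /k/ → /x/, giving /zxaxmlaʃ/.
Under (C)V, the unsyllabifiable consonants are /z/, /x/, /m/, /ʃ/ (no codas are permitted; onsets are limited to one consonant).
Epenthesis after each stranded consonant: /z/ → /za/, /x/ → /xa/, /m/ → /ma/, /ʃ/ → /ʃa/.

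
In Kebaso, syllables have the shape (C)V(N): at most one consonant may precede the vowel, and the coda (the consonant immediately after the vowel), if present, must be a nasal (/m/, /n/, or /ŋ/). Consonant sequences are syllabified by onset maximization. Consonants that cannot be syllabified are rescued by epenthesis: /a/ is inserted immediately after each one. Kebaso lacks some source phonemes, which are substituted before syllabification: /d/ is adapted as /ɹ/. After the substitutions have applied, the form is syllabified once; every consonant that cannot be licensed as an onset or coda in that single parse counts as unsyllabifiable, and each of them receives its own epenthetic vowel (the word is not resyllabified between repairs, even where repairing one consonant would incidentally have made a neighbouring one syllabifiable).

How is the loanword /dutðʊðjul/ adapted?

ɹutaðʊðajula

Substitution: /d/ → /ɹ/, giving /ɹutðʊðjul/.
Syllabifying with onset maximization leaves /t/, /ð/, /l/ stranded (only a nasal (/m/, /n/, or /ŋ/) is licensed in coda position; onsets are limited to one consonant).
Epenthesis after each stranded consonant: /t/ → /ta/, /ð/ → /ða/, /l/ → /la/.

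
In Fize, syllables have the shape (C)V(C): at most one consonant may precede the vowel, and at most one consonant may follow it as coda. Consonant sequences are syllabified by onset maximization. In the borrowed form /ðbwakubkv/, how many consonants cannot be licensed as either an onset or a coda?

4

The consonants /ð/, /b/, /k/, /v/ cannot be parsed into a legal (C)V(C) syllable (at most one coda consonant is licensed; onsets are limited to one consonant).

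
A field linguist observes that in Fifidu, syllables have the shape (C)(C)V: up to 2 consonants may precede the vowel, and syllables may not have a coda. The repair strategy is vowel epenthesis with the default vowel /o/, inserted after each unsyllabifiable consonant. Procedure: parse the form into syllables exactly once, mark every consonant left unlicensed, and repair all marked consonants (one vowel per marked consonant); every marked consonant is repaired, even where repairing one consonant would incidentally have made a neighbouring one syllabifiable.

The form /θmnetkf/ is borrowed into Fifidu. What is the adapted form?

θomnetokofo

The consonants /θ/, /t/, /k/, /f/ cannot be parsed into a legal (C)(C)V syllable (no codas are permitted; onsets may contain at most 2 consonants).
Epenthesis after each stranded consonant: /θ/ → /θo/, /t/ → /to/, /k/ → /ko/, /f/ → /fo/.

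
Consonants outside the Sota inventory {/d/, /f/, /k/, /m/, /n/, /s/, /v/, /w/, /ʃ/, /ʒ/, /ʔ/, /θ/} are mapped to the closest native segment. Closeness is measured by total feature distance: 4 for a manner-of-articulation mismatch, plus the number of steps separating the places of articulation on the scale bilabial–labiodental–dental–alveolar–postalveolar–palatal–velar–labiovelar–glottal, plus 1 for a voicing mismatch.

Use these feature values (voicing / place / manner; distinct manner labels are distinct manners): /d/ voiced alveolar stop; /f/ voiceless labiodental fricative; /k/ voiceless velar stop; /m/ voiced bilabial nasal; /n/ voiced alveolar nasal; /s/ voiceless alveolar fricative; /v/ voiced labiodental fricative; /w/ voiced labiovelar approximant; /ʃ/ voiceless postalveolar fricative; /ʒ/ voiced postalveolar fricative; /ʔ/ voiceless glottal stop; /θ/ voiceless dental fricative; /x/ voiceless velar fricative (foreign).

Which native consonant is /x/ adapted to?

/ʃ/ is closest: same manner (fricative), place distance 2 (velar→postalveolar), same voicing; total 2. Next closest is /s/ at distance 3.

ʃ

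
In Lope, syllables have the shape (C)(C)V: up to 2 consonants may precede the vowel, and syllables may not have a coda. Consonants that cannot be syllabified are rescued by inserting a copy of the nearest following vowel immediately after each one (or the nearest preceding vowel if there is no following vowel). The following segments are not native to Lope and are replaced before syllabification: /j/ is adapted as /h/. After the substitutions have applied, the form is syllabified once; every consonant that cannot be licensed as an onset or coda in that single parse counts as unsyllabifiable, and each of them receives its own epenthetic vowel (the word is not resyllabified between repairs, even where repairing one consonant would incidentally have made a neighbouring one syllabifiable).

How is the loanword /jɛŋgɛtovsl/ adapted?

hɛŋgɛtovosolo

Substitution: /j/ → /h/, giving /hɛŋgɛtovsl/.
Syllabifying with onset maximization leaves /v/, /s/, /l/ stranded (no codas are permitted; onsets may contain at most 2 consonants).
Each unlicensed consonant becomes the onset of a new syllable: /v/ → /vo/, /s/ → /so/, /l/ → /lo/.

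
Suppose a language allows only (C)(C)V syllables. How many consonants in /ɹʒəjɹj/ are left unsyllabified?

Under (C)(C)V, the unsyllabifiable consonants are /j/, /ɹ/, /j/ (no codas are permitted; onsets may contain at most 2 consonants).

3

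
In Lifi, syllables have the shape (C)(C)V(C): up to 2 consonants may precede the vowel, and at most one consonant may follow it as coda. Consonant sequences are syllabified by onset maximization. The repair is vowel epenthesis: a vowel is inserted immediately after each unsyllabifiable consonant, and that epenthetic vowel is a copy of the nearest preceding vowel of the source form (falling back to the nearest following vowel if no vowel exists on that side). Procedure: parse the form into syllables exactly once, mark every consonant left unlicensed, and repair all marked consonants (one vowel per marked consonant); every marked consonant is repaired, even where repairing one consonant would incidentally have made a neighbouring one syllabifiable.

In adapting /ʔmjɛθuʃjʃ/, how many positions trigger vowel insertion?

The unsyllabifiable consonants are /ʔ/, /j/, /ʃ/; each receives one epenthetic vowel.

3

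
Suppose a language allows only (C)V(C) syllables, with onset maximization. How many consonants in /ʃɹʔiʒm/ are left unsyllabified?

The consonants /ʃ/, /ɹ/, /m/ cannot be parsed into a legal (C)V(C) syllable (at most one coda consonant is licensed; onsets are limited to one consonant).

3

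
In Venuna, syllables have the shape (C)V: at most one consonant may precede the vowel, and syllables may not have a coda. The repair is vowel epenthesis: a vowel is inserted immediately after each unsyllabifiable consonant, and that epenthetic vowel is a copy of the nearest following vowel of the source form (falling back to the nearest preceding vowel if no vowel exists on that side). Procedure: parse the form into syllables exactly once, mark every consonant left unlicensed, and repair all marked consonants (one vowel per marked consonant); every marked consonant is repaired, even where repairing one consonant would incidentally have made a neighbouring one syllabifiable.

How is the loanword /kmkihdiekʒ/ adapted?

The consonants /k/, /m/, /h/, /k/, /ʒ/ cannot be parsed into a legal (C)V syllable (no codas are permitted; onsets are limited to one consonant).
Inserting the epenthetic vowel yields /k/ → /ki/, /m/ → /mi/, /h/ → /hi/, /k/ → /ke/, /ʒ/ → /ʒe/.

kimikihidiekeʒe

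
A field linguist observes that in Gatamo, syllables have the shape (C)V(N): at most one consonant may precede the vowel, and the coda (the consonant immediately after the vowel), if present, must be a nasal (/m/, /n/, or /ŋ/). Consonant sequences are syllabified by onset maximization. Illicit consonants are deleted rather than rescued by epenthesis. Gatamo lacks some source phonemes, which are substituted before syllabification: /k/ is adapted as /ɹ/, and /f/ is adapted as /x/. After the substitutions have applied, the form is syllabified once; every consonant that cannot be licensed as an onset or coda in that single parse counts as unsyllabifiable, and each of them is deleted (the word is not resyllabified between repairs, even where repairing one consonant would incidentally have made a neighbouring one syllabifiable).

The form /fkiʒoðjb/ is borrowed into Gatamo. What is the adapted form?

ɹiʒo

Substitution: /f/ → /x/, /k/ → /ɹ/, giving /xɹiʒoðjb/.
Syllabifying with onset maximization leaves /x/, /ð/, /j/, /b/ stranded (only a nasal (/m/, /n/, or /ŋ/) is licensed in coda position; onsets are limited to one consonant).
Each unlicensed consonant is deleted: /x/, /ð/, /j/, /b/.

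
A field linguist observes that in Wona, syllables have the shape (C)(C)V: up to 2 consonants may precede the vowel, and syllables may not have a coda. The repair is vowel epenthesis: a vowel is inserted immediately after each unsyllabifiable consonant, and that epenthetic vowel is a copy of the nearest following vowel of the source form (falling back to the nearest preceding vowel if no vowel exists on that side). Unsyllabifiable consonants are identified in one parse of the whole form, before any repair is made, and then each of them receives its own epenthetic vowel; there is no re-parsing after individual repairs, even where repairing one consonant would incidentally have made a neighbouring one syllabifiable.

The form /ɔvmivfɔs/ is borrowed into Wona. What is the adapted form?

ɔvmivfɔsɔ

The consonants /s/ cannot be parsed into a legal (C)(C)V syllable (no codas are permitted; onsets may contain at most 2 consonants).
Epenthesis after each stranded consonant: /s/ → /sɔ/.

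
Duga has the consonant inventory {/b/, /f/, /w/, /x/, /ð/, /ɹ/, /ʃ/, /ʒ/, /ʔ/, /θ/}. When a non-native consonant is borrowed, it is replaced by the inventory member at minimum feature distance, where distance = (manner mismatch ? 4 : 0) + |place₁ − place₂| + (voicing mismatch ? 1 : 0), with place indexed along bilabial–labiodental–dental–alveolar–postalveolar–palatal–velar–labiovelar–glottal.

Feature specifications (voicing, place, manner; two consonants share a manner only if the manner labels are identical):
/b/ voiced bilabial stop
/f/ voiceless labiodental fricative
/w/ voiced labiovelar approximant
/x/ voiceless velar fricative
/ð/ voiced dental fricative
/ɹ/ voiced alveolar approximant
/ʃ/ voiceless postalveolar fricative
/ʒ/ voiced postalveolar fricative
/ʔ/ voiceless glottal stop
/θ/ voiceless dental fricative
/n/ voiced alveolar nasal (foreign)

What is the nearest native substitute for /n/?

ɹ

/ɹ/ is closest: manner differs (nasal→approximant, +4), place distance 0 (alveolar→alveolar), same voicing; total 4. Next closest is /ð/ at distance 5.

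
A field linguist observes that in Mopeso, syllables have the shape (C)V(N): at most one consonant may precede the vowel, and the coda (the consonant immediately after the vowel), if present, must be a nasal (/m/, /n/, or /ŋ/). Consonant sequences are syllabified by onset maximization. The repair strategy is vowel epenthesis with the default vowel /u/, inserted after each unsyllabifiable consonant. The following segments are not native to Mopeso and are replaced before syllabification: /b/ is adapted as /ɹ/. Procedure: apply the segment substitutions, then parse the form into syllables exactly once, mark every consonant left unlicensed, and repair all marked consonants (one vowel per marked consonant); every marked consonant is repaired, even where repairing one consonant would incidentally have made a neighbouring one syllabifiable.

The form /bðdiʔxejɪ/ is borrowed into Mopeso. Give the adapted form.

ɹuðudiʔuxejɪ

Substitution: /b/ → /ɹ/, giving /ɹðdiʔxejɪ/.
Under (C)V(N), the unsyllabifiable consonants are /ɹ/, /ð/, /ʔ/ (only a nasal (/m/, /n/, or /ŋ/) is licensed in coda position; onsets are limited to one consonant).
Epenthesis after each stranded consonant: /ɹ/ → /ɹu/, /ð/ → /ðu/, /ʔ/ → /ʔu/.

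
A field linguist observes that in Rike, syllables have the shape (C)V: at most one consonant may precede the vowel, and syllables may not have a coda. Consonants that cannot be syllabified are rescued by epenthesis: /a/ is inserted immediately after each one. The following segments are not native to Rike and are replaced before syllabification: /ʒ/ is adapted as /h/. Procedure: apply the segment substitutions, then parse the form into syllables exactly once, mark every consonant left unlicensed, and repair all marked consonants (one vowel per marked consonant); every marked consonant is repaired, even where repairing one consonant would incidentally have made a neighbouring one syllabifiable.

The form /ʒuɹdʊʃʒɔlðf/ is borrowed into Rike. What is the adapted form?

huɹadʊʃahɔlaðafa

Substitution: /ʒ/ → /h/, giving /huɹdʊʃhɔlðf/.
Syllabifying with onset maximization leaves /ɹ/, /ʃ/, /l/, /ð/, /f/ stranded (no codas are permitted; onsets are limited to one consonant).
Epenthesis after each stranded consonant: /ɹ/ → /ɹa/, /ʃ/ → /ʃa/, /l/ → /la/, /ð/ → /ða/, /f/ → /fa/.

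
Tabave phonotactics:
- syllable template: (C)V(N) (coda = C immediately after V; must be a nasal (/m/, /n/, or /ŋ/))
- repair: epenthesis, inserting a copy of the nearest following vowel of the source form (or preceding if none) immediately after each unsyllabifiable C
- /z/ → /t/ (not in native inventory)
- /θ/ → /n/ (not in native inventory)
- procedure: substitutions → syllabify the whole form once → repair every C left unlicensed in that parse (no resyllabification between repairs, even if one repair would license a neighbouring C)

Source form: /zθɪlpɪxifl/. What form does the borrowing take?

tɪnɪlɪpɪxifili

Substitution: /z/ → /t/, /θ/ → /n/, giving /tnɪlpɪxifl/.
Under (C)V(N), the unsyllabifiable consonants are /t/, /l/, /f/, /l/ (only a nasal (/m/, /n/, or /ŋ/) is licensed in coda position; onsets are limited to one consonant).
Epenthesis after each stranded consonant: /t/ → /tɪ/, /l/ → /lɪ/, /f/ → /fi/, /l/ → /li/.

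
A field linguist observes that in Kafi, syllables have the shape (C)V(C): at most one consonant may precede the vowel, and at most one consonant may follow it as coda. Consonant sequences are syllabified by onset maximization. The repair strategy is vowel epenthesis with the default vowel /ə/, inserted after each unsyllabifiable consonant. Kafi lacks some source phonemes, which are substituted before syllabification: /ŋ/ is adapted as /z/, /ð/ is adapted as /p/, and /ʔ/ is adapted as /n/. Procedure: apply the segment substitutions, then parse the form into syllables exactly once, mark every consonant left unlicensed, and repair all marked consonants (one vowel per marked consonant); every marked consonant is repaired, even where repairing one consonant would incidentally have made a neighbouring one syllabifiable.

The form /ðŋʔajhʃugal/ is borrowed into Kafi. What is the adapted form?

Substitution: /ð/ → /p/, /ŋ/ → /z/, /ʔ/ → /n/, giving /pznajhʃugal/.
Under (C)V(C), the unsyllabifiable consonants are /p/, /z/, /h/ (at most one coda consonant is licensed; onsets are limited to one consonant).
Epenthesis after each stranded consonant: /p/ → /pə/, /z/ → /zə/, /h/ → /hə/.

pəzənajhəʃugal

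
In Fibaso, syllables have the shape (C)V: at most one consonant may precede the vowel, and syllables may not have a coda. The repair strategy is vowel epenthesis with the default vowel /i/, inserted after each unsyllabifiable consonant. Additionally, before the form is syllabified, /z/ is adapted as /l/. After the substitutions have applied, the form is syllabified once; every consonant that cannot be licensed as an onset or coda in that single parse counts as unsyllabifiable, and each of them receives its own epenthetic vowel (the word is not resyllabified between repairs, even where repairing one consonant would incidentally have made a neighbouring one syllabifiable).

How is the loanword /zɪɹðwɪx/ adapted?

lɪɹiðiwɪxi

Substitution: /z/ → /l/, giving /lɪɹðwɪx/.
The consonants /ɹ/, /ð/, /x/ cannot be parsed into a legal (C)V syllable (no codas are permitted; onsets are limited to one consonant).
Each unlicensed consonant becomes the onset of a new syllable: /ɹ/ → /ɹi/, /ð/ → /ði/, /x/ → /xi/.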